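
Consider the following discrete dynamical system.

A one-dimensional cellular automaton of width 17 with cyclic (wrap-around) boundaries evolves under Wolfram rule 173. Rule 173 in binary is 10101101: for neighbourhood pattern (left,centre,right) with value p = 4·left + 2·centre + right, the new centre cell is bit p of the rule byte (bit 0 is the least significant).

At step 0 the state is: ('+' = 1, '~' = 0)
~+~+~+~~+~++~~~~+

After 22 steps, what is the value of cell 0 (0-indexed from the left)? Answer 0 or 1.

1

gen 0: ~+~+~+~~+~++~~~~+
gen 1: ++++++~~+++~~++~+
gen 2: +++++~~~++~~~+~++
gen 3: ++++~~+~+~~+~++++
gen 4: +++~~~+++~~++++++
gen 5: ++~~+~++~~~++++++
gen 6: +~~~+++~~+~++++++
gen 7: ~~+~++~~~++++++++
gen 8: ~~+++~~+~+++++++~
gen 9: +~++~~~++++++++~~
gen 10: +++~~+~+++++++~~~
gen 11: ++~~~++++++++~~+~
gen 12: +~~+~+++++++~~~++
gen 13: ~~~++++++++~~+~++
gen 14: ~+~+++++++~~~+++~
gen 15: ~++++++++~~+~++~~
gen 16: ~+++++++~~~+++~~+
gen 17: +++++++~~+~++~~~+
gen 18: ++++++~~~+++~~+~+
gen 19: +++++~~+~++~~~+++
gen 20: ++++~~~+++~~+~+++
gen 21: +++~~+~++~~~+++++
gen 22: ++~~~+++~~+~+++++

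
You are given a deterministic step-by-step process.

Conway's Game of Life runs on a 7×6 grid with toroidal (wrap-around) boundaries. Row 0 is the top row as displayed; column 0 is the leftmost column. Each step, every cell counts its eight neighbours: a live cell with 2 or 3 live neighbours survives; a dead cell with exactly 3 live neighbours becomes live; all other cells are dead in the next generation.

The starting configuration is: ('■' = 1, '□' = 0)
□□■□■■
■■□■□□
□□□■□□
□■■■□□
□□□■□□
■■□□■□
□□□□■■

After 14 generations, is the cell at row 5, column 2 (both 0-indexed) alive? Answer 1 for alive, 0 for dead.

step 0: □□■□■■
■■□■□□
□□□■□□
□■■■□□
□□□■□□
■■□□■□
□□□□■■
step 1: □■■□□□
■■□■□■
■□□■■□
□□□■■□
■□□■■□
■□□■■□
□■□□□□
step 2: □□□□□□
□□□■□■
■■□□□□
□□■□□□
□□■□□□
■■■■■□
■■□■□□
step 3: ■□■□■□
■□□□□□
■■■□□□
□□■□□□
□□□□□□
■□□□■■
■□□■■■
step 4: ■□□□■□
■□■■□□
■□■□□□
□□■□□□
□□□□□■
■□□■□□
□□□□□□
step 5: □■□■□■
■□■■□□
□□■□□□
□■□□□□
□□□□□□
□□□□□□
□□□□□■
step 6: □■□■□■
■□□■■□
□□■■□□
□□□□□□
□□□□□□
□□□□□□
■□□□■□
step 7: □■■■□□
■■□□□■
□□■■■□
□□□□□□
□□□□□□
□□□□□□
■□□□■■
step 8: □□■■□□
■□□□□■
■■■■■■
□□□■□□
□□□□□□
□□□□□■
■■■■■■
step 9: □□□□□□
□□□□□□
□■■■□□
■■□■□■
□□□□□□
□■■■□■
■■□□□■
step 10: ■□□□□□
□□■□□□
□■□■■□
■■□■■□
□□□■□■
□■■□■■
□■□□■■
step 11: ■■□□□■
□■■■□□
■■□□■■
■■□□□□
□□□□□□
□■■□□□
□■■■■□
step 12: □□□□□■
□□□■□□
□□□■■■
□■□□□□
■□■□□□
□■□□□□
□□□■■■
step 13: □□□■□■
□□□■□■
□□■■■□
■■■■■■
■□■□□□
■■■■■■
■□□□■■
step 14: □□□■□□
□□□□□■
□□□□□□
■□□□□□
□□□□□□
□□■□□□
□□□□□□

1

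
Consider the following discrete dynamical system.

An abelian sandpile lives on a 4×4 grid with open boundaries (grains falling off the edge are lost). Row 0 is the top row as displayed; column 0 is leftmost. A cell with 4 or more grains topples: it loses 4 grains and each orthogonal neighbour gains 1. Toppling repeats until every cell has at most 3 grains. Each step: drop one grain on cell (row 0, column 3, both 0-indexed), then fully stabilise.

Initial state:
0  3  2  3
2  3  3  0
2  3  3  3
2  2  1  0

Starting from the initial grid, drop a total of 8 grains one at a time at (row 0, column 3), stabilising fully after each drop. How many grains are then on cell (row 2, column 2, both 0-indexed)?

2

step 0: 0  3  2  3
2  3  3  0
2  3  3  3
2  2  1  0
step 1: 0  3  3  0
2  3  3  1
2  3  3  3
2  2  1  0
step 2: 0  3  3  1
2  3  3  1
2  3  3  3
2  2  1  0
step 3: 0  3  3  2
2  3  3  1
2  3  3  3
2  2  1  0
step 4: 0  3  3  3
2  3  3  1
2  3  3  3
2  2  1  0
step 5: 1  1  2  2
3  2  3  0
3  1  2  1
2  3  2  1
step 6: 1  1  2  3
3  2  3  0
3  1  2  1
2  3  2  1
step 7: 1  1  3  0
3  2  3  1
3  1  2  1
2  3  2  1
step 8: 1  1  3  1
3  2  3  1
3  1  2  1
2  3  2  1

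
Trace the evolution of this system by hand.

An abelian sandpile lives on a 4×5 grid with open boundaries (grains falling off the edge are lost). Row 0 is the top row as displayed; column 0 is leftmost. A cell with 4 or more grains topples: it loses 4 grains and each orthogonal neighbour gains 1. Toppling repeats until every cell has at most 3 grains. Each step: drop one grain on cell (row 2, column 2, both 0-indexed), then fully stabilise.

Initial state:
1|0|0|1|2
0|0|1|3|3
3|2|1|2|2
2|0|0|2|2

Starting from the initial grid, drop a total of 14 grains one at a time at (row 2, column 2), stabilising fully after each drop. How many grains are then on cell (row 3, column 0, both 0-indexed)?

3

k=0  1|0|0|1|2
0|0|1|3|3
3|2|1|2|2
2|0|0|2|2
k=1  1|0|0|1|2
0|0|1|3|3
3|2|2|2|2
2|0|0|2|2
k=2  1|0|0|1|2
0|0|1|3|3
3|2|3|2|2
2|0|0|2|2
k=3  1|0|0|1|2
0|0|2|3|3
3|3|0|3|2
2|0|1|2|2
k=4  1|0|0|1|2
0|0|2|3|3
3|3|1|3|2
2|0|1|2|2
k=5  1|0|0|1|2
0|0|2|3|3
3|3|2|3|2
2|0|1|2|2
k=6  1|0|0|1|2
0|0|2|3|3
3|3|3|3|2
2|0|1|2|2
k=7  1|0|1|2|3
1|2|0|2|1
0|1|3|2|0
3|1|2|3|3
k=8  1|0|1|2|3
1|2|1|2|1
0|2|0|3|0
3|1|3|3|3
k=9  1|0|1|2|3
1|2|1|2|1
0|2|1|3|0
3|1|3|3|3
k=10  1|0|1|2|3
1|2|1|2|1
0|2|2|3|0
3|1|3|3|3
k=11  1|0|1|2|3
1|2|1|2|1
0|2|3|3|0
3|1|3|3|3
k=12  1|0|1|2|3
1|2|2|3|1
0|3|2|1|2
3|2|1|2|0
k=13  1|0|1|2|3
1|2|2|3|1
0|3|3|1|2
3|2|1|2|0
k=14  1|0|1|2|3
1|3|3|3|1
1|0|1|2|2
3|3|2|2|0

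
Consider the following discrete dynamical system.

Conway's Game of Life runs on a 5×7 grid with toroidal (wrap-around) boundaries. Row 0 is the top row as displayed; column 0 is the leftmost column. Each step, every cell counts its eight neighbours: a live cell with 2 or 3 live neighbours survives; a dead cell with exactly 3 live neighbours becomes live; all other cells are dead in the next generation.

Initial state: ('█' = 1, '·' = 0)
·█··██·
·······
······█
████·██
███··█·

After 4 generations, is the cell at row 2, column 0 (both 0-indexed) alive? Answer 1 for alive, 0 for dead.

1

t=0: ·█··██·
·······
······█
████·██
███··█·
t=1: ███·███
·····█·
·██··██
···███·
·······
t=2: ██··███
···█···
··██··█
··█████
███····
t=3: ···████
·█·█···
······█
····███
·······
t=4: ··████·
█·██··█
█···█·█
·····██
···█···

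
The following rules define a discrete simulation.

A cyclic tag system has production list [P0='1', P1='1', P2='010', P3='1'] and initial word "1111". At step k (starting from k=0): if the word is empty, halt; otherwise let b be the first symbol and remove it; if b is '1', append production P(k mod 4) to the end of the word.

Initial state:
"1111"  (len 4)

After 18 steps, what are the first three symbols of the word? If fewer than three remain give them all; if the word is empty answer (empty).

k=0  "1111"  (len 4)
k=1  "1111"  (len 4)
k=2  "1111"  (len 4)
k=3  "111010"  (len 6)
k=4  "110101"  (len 6)
k=5  "101011"  (len 6)
k=6  "010111"  (len 6)
k=7  "10111"  (len 5)
k=8  "01111"  (len 5)
k=9  "1111"  (len 4)
k=10  "1111"  (len 4)
k=11  "111010"  (len 6)
k=12  "110101"  (len 6)
k=13  "101011"  (len 6)
k=14  "010111"  (len 6)
k=15  "10111"  (len 5)
k=16  "01111"  (len 5)
k=17  "1111"  (len 4)
k=18  "1111"  (len 4)

111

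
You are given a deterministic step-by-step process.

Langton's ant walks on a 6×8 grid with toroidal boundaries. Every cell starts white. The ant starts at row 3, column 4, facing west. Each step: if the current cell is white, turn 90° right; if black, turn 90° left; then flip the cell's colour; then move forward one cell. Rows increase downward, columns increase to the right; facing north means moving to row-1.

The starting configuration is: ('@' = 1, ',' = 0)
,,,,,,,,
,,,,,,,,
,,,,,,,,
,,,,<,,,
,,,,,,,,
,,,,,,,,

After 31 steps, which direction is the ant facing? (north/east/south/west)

step 0: ,,,,,,,,
,,,,,,,,
,,,,,,,,
,,,,<,,,
,,,,,,,,
,,,,,,,,
step 1: ,,,,,,,,
,,,,,,,,
,,,,^,,,
,,,,@,,,
,,,,,,,,
,,,,,,,,
step 2: ,,,,,,,,
,,,,,,,,
,,,,@>,,
,,,,@,,,
,,,,,,,,
,,,,,,,,
step 3: ,,,,,,,,
,,,,,,,,
,,,,@@,,
,,,,@v,,
,,,,,,,,
,,,,,,,,
step 4: ,,,,,,,,
,,,,,,,,
,,,,@@,,
,,,,<@,,
,,,,,,,,
,,,,,,,,
step 5: ,,,,,,,,
,,,,,,,,
,,,,@@,,
,,,,,@,,
,,,,v,,,
,,,,,,,,
step 6: ,,,,,,,,
,,,,,,,,
,,,,@@,,
,,,,,@,,
,,,<@,,,
,,,,,,,,
step 7: ,,,,,,,,
,,,,,,,,
,,,,@@,,
,,,^,@,,
,,,@@,,,
,,,,,,,,
step 8: ,,,,,,,,
,,,,,,,,
,,,,@@,,
,,,@>@,,
,,,@@,,,
,,,,,,,,
step 9: ,,,,,,,,
,,,,,,,,
,,,,@@,,
,,,@@@,,
,,,@v,,,
,,,,,,,,
step 10: ,,,,,,,,
,,,,,,,,
,,,,@@,,
,,,@@@,,
,,,@,>,,
,,,,,,,,
step 11: ,,,,,,,,
,,,,,,,,
,,,,@@,,
,,,@@@,,
,,,@,@,,
,,,,,v,,
step 12: ,,,,,,,,
,,,,,,,,
,,,,@@,,
,,,@@@,,
,,,@,@,,
,,,,<@,,
step 13: ,,,,,,,,
,,,,,,,,
,,,,@@,,
,,,@@@,,
,,,@^@,,
,,,,@@,,
step 14: ,,,,,,,,
,,,,,,,,
,,,,@@,,
,,,@@@,,
,,,@@>,,
,,,,@@,,
step 15: ,,,,,,,,
,,,,,,,,
,,,,@@,,
,,,@@^,,
,,,@@,,,
,,,,@@,,
step 16: ,,,,,,,,
,,,,,,,,
,,,,@@,,
,,,@<,,,
,,,@@,,,
,,,,@@,,
step 17: ,,,,,,,,
,,,,,,,,
,,,,@@,,
,,,@,,,,
,,,@v,,,
,,,,@@,,
step 18: ,,,,,,,,
,,,,,,,,
,,,,@@,,
,,,@,,,,
,,,@,>,,
,,,,@@,,
step 19: ,,,,,,,,
,,,,,,,,
,,,,@@,,
,,,@,,,,
,,,@,@,,
,,,,@v,,
step 20: ,,,,,,,,
,,,,,,,,
,,,,@@,,
,,,@,,,,
,,,@,@,,
,,,,@,>,
step 21: ,,,,,,v,
,,,,,,,,
,,,,@@,,
,,,@,,,,
,,,@,@,,
,,,,@,@,
step 22: ,,,,,<@,
,,,,,,,,
,,,,@@,,
,,,@,,,,
,,,@,@,,
,,,,@,@,
step 23: ,,,,,@@,
,,,,,,,,
,,,,@@,,
,,,@,,,,
,,,@,@,,
,,,,@^@,
step 24: ,,,,,@@,
,,,,,,,,
,,,,@@,,
,,,@,,,,
,,,@,@,,
,,,,@@>,
step 25: ,,,,,@@,
,,,,,,,,
,,,,@@,,
,,,@,,,,
,,,@,@^,
,,,,@@,,
step 26: ,,,,,@@,
,,,,,,,,
,,,,@@,,
,,,@,,,,
,,,@,@@>
,,,,@@,,
step 27: ,,,,,@@,
,,,,,,,,
,,,,@@,,
,,,@,,,,
,,,@,@@@
,,,,@@,v
step 28: ,,,,,@@,
,,,,,,,,
,,,,@@,,
,,,@,,,,
,,,@,@@@
,,,,@@<@
step 29: ,,,,,@@,
,,,,,,,,
,,,,@@,,
,,,@,,,,
,,,@,@^@
,,,,@@@@
step 30: ,,,,,@@,
,,,,,,,,
,,,,@@,,
,,,@,,,,
,,,@,<,@
,,,,@@@@
step 31: ,,,,,@@,
,,,,,,,,
,,,,@@,,
,,,@,,,,
,,,@,,,@
,,,,@v@@

south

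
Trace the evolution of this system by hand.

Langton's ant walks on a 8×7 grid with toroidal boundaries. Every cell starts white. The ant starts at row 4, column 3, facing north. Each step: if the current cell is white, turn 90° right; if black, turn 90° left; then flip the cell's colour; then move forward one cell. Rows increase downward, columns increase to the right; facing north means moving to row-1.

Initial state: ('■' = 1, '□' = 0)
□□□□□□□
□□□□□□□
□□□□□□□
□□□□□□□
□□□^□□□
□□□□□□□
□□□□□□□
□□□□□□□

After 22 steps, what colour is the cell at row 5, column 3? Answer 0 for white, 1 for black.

0) □□□□□□□
□□□□□□□
□□□□□□□
□□□□□□□
□□□^□□□
□□□□□□□
□□□□□□□
□□□□□□□
1) □□□□□□□
□□□□□□□
□□□□□□□
□□□□□□□
□□□■>□□
□□□□□□□
□□□□□□□
□□□□□□□
2) □□□□□□□
□□□□□□□
□□□□□□□
□□□□□□□
□□□■■□□
□□□□v□□
□□□□□□□
□□□□□□□
3) □□□□□□□
□□□□□□□
□□□□□□□
□□□□□□□
□□□■■□□
□□□<■□□
□□□□□□□
□□□□□□□
4) □□□□□□□
□□□□□□□
□□□□□□□
□□□□□□□
□□□^■□□
□□□■■□□
□□□□□□□
□□□□□□□
5) □□□□□□□
□□□□□□□
□□□□□□□
□□□□□□□
□□<□■□□
□□□■■□□
□□□□□□□
□□□□□□□
6) □□□□□□□
□□□□□□□
□□□□□□□
□□^□□□□
□□■□■□□
□□□■■□□
□□□□□□□
□□□□□□□
7) □□□□□□□
□□□□□□□
□□□□□□□
□□■>□□□
□□■□■□□
□□□■■□□
□□□□□□□
□□□□□□□
8) □□□□□□□
□□□□□□□
□□□□□□□
□□■■□□□
□□■v■□□
□□□■■□□
□□□□□□□
□□□□□□□
9) □□□□□□□
□□□□□□□
□□□□□□□
□□■■□□□
□□<■■□□
□□□■■□□
□□□□□□□
□□□□□□□
10) □□□□□□□
□□□□□□□
□□□□□□□
□□■■□□□
□□□■■□□
□□v■■□□
□□□□□□□
□□□□□□□
11) □□□□□□□
□□□□□□□
□□□□□□□
□□■■□□□
□□□■■□□
□<■■■□□
□□□□□□□
□□□□□□□
12) □□□□□□□
□□□□□□□
□□□□□□□
□□■■□□□
□^□■■□□
□■■■■□□
□□□□□□□
□□□□□□□
13) □□□□□□□
□□□□□□□
□□□□□□□
□□■■□□□
□■>■■□□
□■■■■□□
□□□□□□□
□□□□□□□
14) □□□□□□□
□□□□□□□
□□□□□□□
□□■■□□□
□■■■■□□
□■v■■□□
□□□□□□□
□□□□□□□
15) □□□□□□□
□□□□□□□
□□□□□□□
□□■■□□□
□■■■■□□
□■□>■□□
□□□□□□□
□□□□□□□
16) □□□□□□□
□□□□□□□
□□□□□□□
□□■■□□□
□■■^■□□
□■□□■□□
□□□□□□□
□□□□□□□
17) □□□□□□□
□□□□□□□
□□□□□□□
□□■■□□□
□■<□■□□
□■□□■□□
□□□□□□□
□□□□□□□
18) □□□□□□□
□□□□□□□
□□□□□□□
□□■■□□□
□■□□■□□
□■v□■□□
□□□□□□□
□□□□□□□
19) □□□□□□□
□□□□□□□
□□□□□□□
□□■■□□□
□■□□■□□
□<■□■□□
□□□□□□□
□□□□□□□
20) □□□□□□□
□□□□□□□
□□□□□□□
□□■■□□□
□■□□■□□
□□■□■□□
□v□□□□□
□□□□□□□
21) □□□□□□□
□□□□□□□
□□□□□□□
□□■■□□□
□■□□■□□
□□■□■□□
<■□□□□□
□□□□□□□
22) □□□□□□□
□□□□□□□
□□□□□□□
□□■■□□□
□■□□■□□
^□■□■□□
■■□□□□□
□□□□□□□

0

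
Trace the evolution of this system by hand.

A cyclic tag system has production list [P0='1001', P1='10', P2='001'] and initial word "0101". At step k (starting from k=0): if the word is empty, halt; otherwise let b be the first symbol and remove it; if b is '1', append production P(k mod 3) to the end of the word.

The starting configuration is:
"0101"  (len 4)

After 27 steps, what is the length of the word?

k=0  "0101"  (len 4)
k=1  "101"  (len 3)
k=2  "0110"  (len 4)
k=3  "110"  (len 3)
k=4  "101001"  (len 6)
k=5  "0100110"  (len 7)
k=6  "100110"  (len 6)
k=7  "001101001"  (len 9)
k=8  "01101001"  (len 8)
k=9  "1101001"  (len 7)
k=10  "1010011001"  (len 10)
k=11  "01001100110"  (len 11)
k=12  "1001100110"  (len 10)
k=13  "0011001101001"  (len 13)
k=14  "011001101001"  (len 12)
k=15  "11001101001"  (len 11)
k=16  "10011010011001"  (len 14)
k=17  "001101001100110"  (len 15)
k=18  "01101001100110"  (len 14)
k=19  "1101001100110"  (len 13)
k=20  "10100110011010"  (len 14)
k=21  "0100110011010001"  (len 16)
k=22  "100110011010001"  (len 15)
k=23  "0011001101000110"  (len 16)
k=24  "011001101000110"  (len 15)
k=25  "11001101000110"  (len 14)
k=26  "100110100011010"  (len 15)
k=27  "00110100011010001"  (len 17)

17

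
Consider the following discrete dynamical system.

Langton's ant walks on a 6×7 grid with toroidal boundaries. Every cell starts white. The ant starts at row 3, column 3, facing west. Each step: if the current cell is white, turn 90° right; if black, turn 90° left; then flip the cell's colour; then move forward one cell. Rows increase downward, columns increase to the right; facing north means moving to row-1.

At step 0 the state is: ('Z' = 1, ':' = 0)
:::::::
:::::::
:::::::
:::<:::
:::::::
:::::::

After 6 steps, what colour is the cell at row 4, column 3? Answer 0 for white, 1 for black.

step 0: :::::::
:::::::
:::::::
:::<:::
:::::::
:::::::
step 1: :::::::
:::::::
:::^:::
:::Z:::
:::::::
:::::::
step 2: :::::::
:::::::
:::Z>::
:::Z:::
:::::::
:::::::
step 3: :::::::
:::::::
:::ZZ::
:::Zv::
:::::::
:::::::
step 4: :::::::
:::::::
:::ZZ::
:::<Z::
:::::::
:::::::
step 5: :::::::
:::::::
:::ZZ::
::::Z::
:::v:::
:::::::
step 6: :::::::
:::::::
:::ZZ::
::::Z::
::<Z:::
:::::::

1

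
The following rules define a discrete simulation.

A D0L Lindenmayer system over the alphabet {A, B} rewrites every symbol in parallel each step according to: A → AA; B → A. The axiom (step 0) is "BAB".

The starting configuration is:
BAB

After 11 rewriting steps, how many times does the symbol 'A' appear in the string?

t=0: BAB
t=1: AAAA
t=2: AAAAAAAA
t=3: AAAAAAAAAAAAAAAA
t=4: AAAAAAAAAAAAAAAAAAAAAAAAAAAAAAAA
t=5: AAAAAAAAAAAAAAAAAAAAAAAAAAAAAAAAAAAAAAAAAAAAAAAAAAAAAAAAAAAAAAAA
t=6: AAAAAAAAAAAAAAAAAAAAAAAAAAAAAAAAAAAAAAAAAAAAAAAAAAAAAAAAAA…AAAAAAAAAAAAAAAAAAAAAAAAAAAAAAAAAAAAAAAAAAAAAAAAAAAAAAAAAA  (len 128)
t=7: AAAAAAAAAAAAAAAAAAAAAAAAAAAAAAAAAAAAAAAAAAAAAAAAAAAAAAAAAA…AAAAAAAAAAAAAAAAAAAAAAAAAAAAAAAAAAAAAAAAAAAAAAAAAAAAAAAAAA  (len 256)
t=8: AAAAAAAAAAAAAAAAAAAAAAAAAAAAAAAAAAAAAAAAAAAAAAAAAAAAAAAAAA…AAAAAAAAAAAAAAAAAAAAAAAAAAAAAAAAAAAAAAAAAAAAAAAAAAAAAAAAAA  (len 512)
t=9: AAAAAAAAAAAAAAAAAAAAAAAAAAAAAAAAAAAAAAAAAAAAAAAAAAAAAAAAAA…AAAAAAAAAAAAAAAAAAAAAAAAAAAAAAAAAAAAAAAAAAAAAAAAAAAAAAAAAA  (len 1024)
t=10: AAAAAAAAAAAAAAAAAAAAAAAAAAAAAAAAAAAAAAAAAAAAAAAAAAAAAAAAAA…AAAAAAAAAAAAAAAAAAAAAAAAAAAAAAAAAAAAAAAAAAAAAAAAAAAAAAAAAA  (len 2048)
t=11: AAAAAAAAAAAAAAAAAAAAAAAAAAAAAAAAAAAAAAAAAAAAAAAAAAAAAAAAAA…AAAAAAAAAAAAAAAAAAAAAAAAAAAAAAAAAAAAAAAAAAAAAAAAAAAAAAAAAA  (len 4096)

4096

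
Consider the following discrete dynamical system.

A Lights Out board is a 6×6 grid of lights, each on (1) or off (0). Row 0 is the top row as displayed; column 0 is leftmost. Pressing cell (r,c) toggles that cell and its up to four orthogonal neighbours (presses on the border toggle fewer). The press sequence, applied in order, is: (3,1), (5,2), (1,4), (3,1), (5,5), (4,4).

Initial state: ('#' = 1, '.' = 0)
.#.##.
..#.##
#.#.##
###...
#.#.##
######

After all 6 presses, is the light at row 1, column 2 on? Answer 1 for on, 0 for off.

gen 0: .#.##.
..#.##
#.#.##
###...
#.#.##
######
gen 1: .#.##.
..#.##
###.##
......
###.##
######
gen 2: .#.##.
..#.##
###.##
......
##..##
#...##
gen 3: .#.#..
..##..
###..#
......
##..##
#...##
gen 4: .#.#..
..##..
#.#..#
###...
#...##
#...##
gen 5: .#.#..
..##..
#.#..#
###...
#...#.
#.....
gen 6: .#.#..
..##..
#.#..#
###.#.
#..#.#
#...#.

1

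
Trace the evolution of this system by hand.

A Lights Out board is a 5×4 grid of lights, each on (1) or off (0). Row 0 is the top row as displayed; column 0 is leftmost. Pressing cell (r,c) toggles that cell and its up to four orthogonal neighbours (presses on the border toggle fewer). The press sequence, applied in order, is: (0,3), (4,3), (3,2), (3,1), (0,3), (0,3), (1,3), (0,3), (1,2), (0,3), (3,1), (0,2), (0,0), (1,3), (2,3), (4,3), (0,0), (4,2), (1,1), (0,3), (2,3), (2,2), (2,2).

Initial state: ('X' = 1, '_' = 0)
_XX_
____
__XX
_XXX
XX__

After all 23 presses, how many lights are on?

gen 0: _XX_
____
__XX
_XXX
XX__
gen 1: _X_X
___X
__XX
_XXX
XX__
gen 2: _X_X
___X
__XX
_XX_
XXXX
gen 3: _X_X
___X
___X
___X
XX_X
gen 4: _X_X
___X
_X_X
XXXX
X__X
gen 5: _XX_
____
_X_X
XXXX
X__X
gen 6: _X_X
___X
_X_X
XXXX
X__X
gen 7: _X__
__X_
_X__
XXXX
X__X
gen 8: _XXX
__XX
_X__
XXXX
X__X
gen 9: _X_X
_X__
_XX_
XXXX
X__X
gen 10: _XX_
_X_X
_XX_
XXXX
X__X
gen 11: _XX_
_X_X
__X_
___X
XX_X
gen 12: ___X
_XXX
__X_
___X
XX_X
gen 13: XX_X
XXXX
__X_
___X
XX_X
gen 14: XX__
XX__
__XX
___X
XX_X
gen 15: XX__
XX_X
____
____
XX_X
gen 16: XX__
XX_X
____
___X
XXX_
gen 17: ____
_X_X
____
___X
XXX_
gen 18: ____
_X_X
____
__XX
X__X
gen 19: _X__
X_XX
_X__
__XX
X__X
gen 20: _XXX
X_X_
_X__
__XX
X__X
gen 21: _XXX
X_XX
_XXX
__X_
X__X
gen 22: _XXX
X__X
____
____
X__X
gen 23: _XXX
X_XX
_XXX
__X_
X__X

12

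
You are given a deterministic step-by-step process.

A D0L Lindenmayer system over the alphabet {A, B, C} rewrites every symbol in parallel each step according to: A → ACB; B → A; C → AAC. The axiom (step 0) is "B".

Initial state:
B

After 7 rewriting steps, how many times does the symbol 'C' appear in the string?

k=0  B
k=1  A
k=2  ACB
k=3  ACBAACA
k=4  ACBAACAACBACBAACACB
k=5  ACBAACAACBACBAACACBACBAACAACBAACAACBACBAACACBAACA
k=6  ACBAACAACBACBAACACBACBAACAACBAACAACBACBAACACBAACAACBAACAAC…AACAACBACBAACACBACBAACAACBAACAACBACBAACACBAACAACBACBAACACB  (len 129)
k=7  ACBAACAACBACBAACACBACBAACAACBAACAACBACBAACACBAACAACBAACAAC…ACBACBAACACBAACAACBACBAACACBACBAACAACBAACAACBACBAACACBAACA  (len 337)

104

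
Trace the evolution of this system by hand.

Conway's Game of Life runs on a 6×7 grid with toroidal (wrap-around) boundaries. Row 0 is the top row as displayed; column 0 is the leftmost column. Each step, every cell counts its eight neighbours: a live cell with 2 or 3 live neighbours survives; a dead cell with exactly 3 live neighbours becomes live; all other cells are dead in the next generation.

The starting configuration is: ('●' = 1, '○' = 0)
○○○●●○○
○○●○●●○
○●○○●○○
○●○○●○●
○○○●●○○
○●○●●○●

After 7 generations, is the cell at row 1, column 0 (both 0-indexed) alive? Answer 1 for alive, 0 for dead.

t=0: ○○○●●○○
○○●○●●○
○●○○●○○
○●○○●○●
○○○●●○○
○●○●●○●
t=1: ○○○○○○○
○○●○○●○
●●●○●○○
●○●○●○○
○○○○○○○
○○○○○○○
t=2: ○○○○○○○
○○●●○○○
●○●○●●●
●○●○○○○
○○○○○○○
○○○○○○○
t=3: ○○○○○○○
○●●●●●●
●○●○●●●
●○○●○●○
○○○○○○○
○○○○○○○
t=4: ○○●●●●○
○●●○○○○
○○○○○○○
●●○●○●○
○○○○○○○
○○○○○○○
t=5: ○●●●●○○
○●●○●○○
●○○○○○○
○○○○○○○
○○○○○○○
○○○●●○○
t=6: ○●○○○●○
●○○○●○○
○●○○○○○
○○○○○○○
○○○○○○○
○○○○●○○
t=7: ○○○○●●○
●●○○○○○
○○○○○○○
○○○○○○○
○○○○○○○
○○○○○○○

1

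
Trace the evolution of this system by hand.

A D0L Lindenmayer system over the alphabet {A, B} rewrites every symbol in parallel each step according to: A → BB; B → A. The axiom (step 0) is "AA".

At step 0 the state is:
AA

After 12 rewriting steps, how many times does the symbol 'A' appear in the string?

[0] AA
[1] BBBB
[2] AAAA
[3] BBBBBBBB
[4] AAAAAAAA
[5] BBBBBBBBBBBBBBBB
[6] AAAAAAAAAAAAAAAA
[7] BBBBBBBBBBBBBBBBBBBBBBBBBBBBBBBB
[8] AAAAAAAAAAAAAAAAAAAAAAAAAAAAAAAA
[9] BBBBBBBBBBBBBBBBBBBBBBBBBBBBBBBBBBBBBBBBBBBBBBBBBBBBBBBBBBBBBBBB
[10] AAAAAAAAAAAAAAAAAAAAAAAAAAAAAAAAAAAAAAAAAAAAAAAAAAAAAAAAAAAAAAAA
[11] BBBBBBBBBBBBBBBBBBBBBBBBBBBBBBBBBBBBBBBBBBBBBBBBBBBBBBBBBB…BBBBBBBBBBBBBBBBBBBBBBBBBBBBBBBBBBBBBBBBBBBBBBBBBBBBBBBBBB  (len 128)
[12] AAAAAAAAAAAAAAAAAAAAAAAAAAAAAAAAAAAAAAAAAAAAAAAAAAAAAAAAAA…AAAAAAAAAAAAAAAAAAAAAAAAAAAAAAAAAAAAAAAAAAAAAAAAAAAAAAAAAA  (len 128)

128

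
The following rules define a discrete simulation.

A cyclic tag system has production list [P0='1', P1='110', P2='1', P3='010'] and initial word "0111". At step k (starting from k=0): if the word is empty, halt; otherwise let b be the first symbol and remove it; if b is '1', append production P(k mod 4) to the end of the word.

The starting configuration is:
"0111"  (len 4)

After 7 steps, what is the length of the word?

step 0: "0111"  (len 4)
step 1: "111"  (len 3)
step 2: "11110"  (len 5)
step 3: "11101"  (len 5)
step 4: "1101010"  (len 7)
step 5: "1010101"  (len 7)
step 6: "010101110"  (len 9)
step 7: "10101110"  (len 8)

8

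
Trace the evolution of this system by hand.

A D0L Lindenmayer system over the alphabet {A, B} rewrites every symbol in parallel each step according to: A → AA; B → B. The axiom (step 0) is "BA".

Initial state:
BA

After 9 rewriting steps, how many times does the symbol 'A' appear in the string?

512

gen 0: BA
gen 1: BAA
gen 2: BAAAA
gen 3: BAAAAAAAA
gen 4: BAAAAAAAAAAAAAAAA
gen 5: BAAAAAAAAAAAAAAAAAAAAAAAAAAAAAAAA
gen 6: BAAAAAAAAAAAAAAAAAAAAAAAAAAAAAAAAAAAAAAAAAAAAAAAAAAAAAAAAAAAAAAAA
gen 7: BAAAAAAAAAAAAAAAAAAAAAAAAAAAAAAAAAAAAAAAAAAAAAAAAAAAAAAAAA…AAAAAAAAAAAAAAAAAAAAAAAAAAAAAAAAAAAAAAAAAAAAAAAAAAAAAAAAAA  (len 129)
gen 8: BAAAAAAAAAAAAAAAAAAAAAAAAAAAAAAAAAAAAAAAAAAAAAAAAAAAAAAAAA…AAAAAAAAAAAAAAAAAAAAAAAAAAAAAAAAAAAAAAAAAAAAAAAAAAAAAAAAAA  (len 257)
gen 9: BAAAAAAAAAAAAAAAAAAAAAAAAAAAAAAAAAAAAAAAAAAAAAAAAAAAAAAAAA…AAAAAAAAAAAAAAAAAAAAAAAAAAAAAAAAAAAAAAAAAAAAAAAAAAAAAAAAAA  (len 513)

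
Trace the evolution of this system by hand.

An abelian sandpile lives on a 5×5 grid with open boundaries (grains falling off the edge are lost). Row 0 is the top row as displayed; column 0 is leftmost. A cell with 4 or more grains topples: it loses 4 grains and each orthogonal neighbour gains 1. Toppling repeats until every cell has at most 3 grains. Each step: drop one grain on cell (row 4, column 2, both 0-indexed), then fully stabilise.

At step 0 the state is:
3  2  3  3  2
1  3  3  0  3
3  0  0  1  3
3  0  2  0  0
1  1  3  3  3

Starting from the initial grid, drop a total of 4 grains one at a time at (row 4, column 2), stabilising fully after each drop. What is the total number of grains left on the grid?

step 0: 3  2  3  3  2
1  3  3  0  3
3  0  0  1  3
3  0  2  0  0
1  1  3  3  3
step 1: 3  2  3  3  2
1  3  3  0  3
3  0  0  1  3
3  0  3  1  1
1  2  1  1  0
step 2: 3  2  3  3  2
1  3  3  0  3
3  0  0  1  3
3  0  3  1  1
1  2  2  1  0
step 3: 3  2  3  3  2
1  3  3  0  3
3  0  0  1  3
3  0  3  1  1
1  2  3  1  0
step 4: 3  2  3  3  2
1  3  3  0  3
3  0  1  1  3
3  1  0  2  1
1  3  1  2  0

45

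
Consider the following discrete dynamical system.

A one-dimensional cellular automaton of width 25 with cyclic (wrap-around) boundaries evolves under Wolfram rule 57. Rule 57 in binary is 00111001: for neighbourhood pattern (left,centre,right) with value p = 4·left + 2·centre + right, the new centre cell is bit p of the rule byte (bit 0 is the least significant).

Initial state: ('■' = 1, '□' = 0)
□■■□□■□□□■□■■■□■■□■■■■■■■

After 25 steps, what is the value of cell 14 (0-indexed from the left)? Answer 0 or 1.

t=0: □■■□□■□□□■□■■■□■■□■■■■■■■
t=1: ■■□■□□■■□□■■□□■■□■■□□□□□□
t=2: ■□■□■□■□■□■□■□■□■■□■■■■■□
t=3: □■□■□■□■□■□■□■□■■□■■□□□□■
t=4: ■□■□■□■□■□■□■□■■□■■□■■■□□
t=5: □■□■□■□■□■□■□■■□■■□■■□□■□
t=6: □□■□■□■□■□■□■■□■■□■■□■□□■
t=7: ■□□■□■□■□■□■■□■■□■■□■□■□□
t=8: □■□□■□■□■□■■□■■□■■□■□■□■□
t=9: □□■□□■□■□■■□■■□■■□■□■□■□■
t=10: ■□□■□□■□■■□■■□■■□■□■□■□■□
t=11: □■□□■□□■■□■■□■■□■□■□■□■□■
t=12: ■□■□□■□■□■■□■■□■□■□■□■□■□
t=13: □■□■□□■□■■□■■□■□■□■□■□■□■
t=14: ■□■□■□□■■□■■□■□■□■□■□■□■□
t=15: □■□■□■□■□■■□■□■□■□■□■□■□■
t=16: ■□■□■□■□■■□■□■□■□■□■□■□■□
t=17: □■□■□■□■■□■□■□■□■□■□■□■□■
t=18: ■□■□■□■■□■□■□■□■□■□■□■□■□
t=19: □■□■□■■□■□■□■□■□■□■□■□■□■
t=20: ■□■□■■□■□■□■□■□■□■□■□■□■□
t=21: □■□■■□■□■□■□■□■□■□■□■□■□■
t=22: ■□■■□■□■□■□■□■□■□■□■□■□■□
t=23: □■■□■□■□■□■□■□■□■□■□■□■□■
t=24: ■■□■□■□■□■□■□■□■□■□■□■□■□
t=25: ■□■□■□■□■□■□■□■□■□■□■□■□■

1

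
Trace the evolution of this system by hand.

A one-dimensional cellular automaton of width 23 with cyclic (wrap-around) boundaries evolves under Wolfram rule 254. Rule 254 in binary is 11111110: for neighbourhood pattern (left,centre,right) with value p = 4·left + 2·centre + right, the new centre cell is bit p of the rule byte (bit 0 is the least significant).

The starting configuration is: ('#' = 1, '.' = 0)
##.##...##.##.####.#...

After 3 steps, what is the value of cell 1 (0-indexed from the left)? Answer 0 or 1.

1

0) ##.##...##.##.####.#...
1) ######.##############.#
2) #######################
3) #######################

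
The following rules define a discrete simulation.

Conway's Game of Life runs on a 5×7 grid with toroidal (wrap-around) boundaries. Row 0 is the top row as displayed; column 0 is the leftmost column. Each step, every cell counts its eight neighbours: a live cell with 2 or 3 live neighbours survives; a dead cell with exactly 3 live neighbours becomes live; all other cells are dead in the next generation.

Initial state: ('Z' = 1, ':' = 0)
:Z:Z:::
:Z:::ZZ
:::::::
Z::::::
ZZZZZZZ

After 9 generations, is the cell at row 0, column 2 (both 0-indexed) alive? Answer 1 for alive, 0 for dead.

1

step 0: :Z:Z:::
:Z:::ZZ
:::::::
Z::::::
ZZZZZZZ
step 1: :::Z:::
Z:Z::::
Z:::::Z
Z:ZZZZ:
:::ZZZZ
step 2: ::ZZ:ZZ
ZZ::::Z
Z:Z:ZZ:
ZZZ::::
::::::Z
step 3: :ZZ::Z:
:::::::
::ZZ:Z:
Z:ZZ:Z:
:::Z:ZZ
step 4: ::Z:ZZZ
:Z:ZZ::
:ZZZ::Z
:Z:::Z:
Z::Z:Z:
step 5: ZZZ:::Z
:Z::::Z
:Z:Z:Z:
:Z:Z:Z:
ZZZZ:::
step 6: :::Z::Z
:::::ZZ
:Z:::ZZ
:::Z::Z
:::ZZ::
step 7: :::Z::Z
::::Z::
::::Z::
Z:ZZ::Z
::ZZZZ:
step 8: ::Z::::
:::ZZZ:
::::ZZ:
:ZZ:::Z
ZZ:::Z:
step 9: :ZZZ:ZZ
:::Z:Z:
::Z:::Z
:ZZ:Z:Z
Z:::::Z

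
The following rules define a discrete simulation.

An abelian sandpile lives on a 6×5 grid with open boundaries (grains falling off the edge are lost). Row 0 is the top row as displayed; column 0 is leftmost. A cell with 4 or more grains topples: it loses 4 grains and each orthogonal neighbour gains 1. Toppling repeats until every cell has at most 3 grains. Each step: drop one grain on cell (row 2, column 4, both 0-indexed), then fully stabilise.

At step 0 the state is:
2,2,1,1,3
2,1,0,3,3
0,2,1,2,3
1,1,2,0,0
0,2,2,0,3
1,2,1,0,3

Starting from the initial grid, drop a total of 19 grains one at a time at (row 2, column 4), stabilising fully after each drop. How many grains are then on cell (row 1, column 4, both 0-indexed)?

step 0: 2,2,1,1,3
2,1,0,3,3
0,2,1,2,3
1,1,2,0,0
0,2,2,0,3
1,2,1,0,3
step 1: 2,2,1,3,0
2,1,1,1,2
0,2,2,0,2
1,1,2,1,1
0,2,2,0,3
1,2,1,0,3
step 2: 2,2,1,3,0
2,1,1,1,2
0,2,2,0,3
1,1,2,1,1
0,2,2,0,3
1,2,1,0,3
step 3: 2,2,1,3,0
2,1,1,1,3
0,2,2,1,0
1,1,2,1,2
0,2,2,0,3
1,2,1,0,3
step 4: 2,2,1,3,0
2,1,1,1,3
0,2,2,1,1
1,1,2,1,2
0,2,2,0,3
1,2,1,0,3
step 5: 2,2,1,3,0
2,1,1,1,3
0,2,2,1,2
1,1,2,1,2
0,2,2,0,3
1,2,1,0,3
step 6: 2,2,1,3,0
2,1,1,1,3
0,2,2,1,3
1,1,2,1,2
0,2,2,0,3
1,2,1,0,3
step 7: 2,2,1,3,1
2,1,1,2,0
0,2,2,2,1
1,1,2,1,3
0,2,2,0,3
1,2,1,0,3
step 8: 2,2,1,3,1
2,1,1,2,0
0,2,2,2,2
1,1,2,1,3
0,2,2,0,3
1,2,1,0,3
step 9: 2,2,1,3,1
2,1,1,2,0
0,2,2,2,3
1,1,2,1,3
0,2,2,0,3
1,2,1,0,3
step 10: 2,2,1,3,1
2,1,1,2,1
0,2,2,3,1
1,1,2,2,1
0,2,2,1,1
1,2,1,1,0
step 11: 2,2,1,3,1
2,1,1,2,1
0,2,2,3,2
1,1,2,2,1
0,2,2,1,1
1,2,1,1,0
step 12: 2,2,1,3,1
2,1,1,2,1
0,2,2,3,3
1,1,2,2,1
0,2,2,1,1
1,2,1,1,0
step 13: 2,2,1,3,1
2,1,1,3,2
0,2,3,0,1
1,1,2,3,2
0,2,2,1,1
1,2,1,1,0
step 14: 2,2,1,3,1
2,1,1,3,2
0,2,3,0,2
1,1,2,3,2
0,2,2,1,1
1,2,1,1,0
step 15: 2,2,1,3,1
2,1,1,3,2
0,2,3,0,3
1,1,2,3,2
0,2,2,1,1
1,2,1,1,0
step 16: 2,2,1,3,1
2,1,1,3,3
0,2,3,1,0
1,1,2,3,3
0,2,2,1,1
1,2,1,1,0
step 17: 2,2,1,3,1
2,1,1,3,3
0,2,3,1,1
1,1,2,3,3
0,2,2,1,1
1,2,1,1,0
step 18: 2,2,1,3,1
2,1,1,3,3
0,2,3,1,2
1,1,2,3,3
0,2,2,1,1
1,2,1,1,0
step 19: 2,2,1,3,1
2,1,1,3,3
0,2,3,1,3
1,1,2,3,3
0,2,2,1,1
1,2,1,1,0

3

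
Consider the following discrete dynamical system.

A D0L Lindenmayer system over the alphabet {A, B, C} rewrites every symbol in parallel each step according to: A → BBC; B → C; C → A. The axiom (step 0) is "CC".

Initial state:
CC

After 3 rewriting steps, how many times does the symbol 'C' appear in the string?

4

[0] CC
[1] AA
[2] BBCBBC
[3] CCACCA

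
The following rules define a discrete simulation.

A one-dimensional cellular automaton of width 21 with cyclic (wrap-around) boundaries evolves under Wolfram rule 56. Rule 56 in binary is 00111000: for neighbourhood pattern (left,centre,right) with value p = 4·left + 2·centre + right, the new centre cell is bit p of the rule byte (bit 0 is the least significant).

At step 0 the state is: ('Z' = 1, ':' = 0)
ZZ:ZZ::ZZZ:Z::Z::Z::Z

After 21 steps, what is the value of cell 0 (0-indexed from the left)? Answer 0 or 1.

1

[0] ZZ:ZZ::ZZZ:Z::Z::Z::Z
[1] ::ZZ:Z:Z::Z:Z::Z::Z:Z
[2] Z:Z:Z:Z:Z::Z:Z::Z::Z:
[3] :Z:Z:Z:Z:Z::Z:Z::Z::Z
[4] Z:Z:Z:Z:Z:Z::Z:Z::Z::
[5] :Z:Z:Z:Z:Z:Z::Z:Z::Z:
[6] ::Z:Z:Z:Z:Z:Z::Z:Z::Z
[7] Z::Z:Z:Z:Z:Z:Z::Z:Z::
[8] :Z::Z:Z:Z:Z:Z:Z::Z:Z:
[9] ::Z::Z:Z:Z:Z:Z:Z::Z:Z
[10] Z::Z::Z:Z:Z:Z:Z:Z::Z:
[11] :Z::Z::Z:Z:Z:Z:Z:Z::Z
[12] Z:Z::Z::Z:Z:Z:Z:Z:Z::
[13] :Z:Z::Z::Z:Z:Z:Z:Z:Z:
[14] ::Z:Z::Z::Z:Z:Z:Z:Z:Z
[15] Z::Z:Z::Z::Z:Z:Z:Z:Z:
[16] :Z::Z:Z::Z::Z:Z:Z:Z:Z
[17] Z:Z::Z:Z::Z::Z:Z:Z:Z:
[18] :Z:Z::Z:Z::Z::Z:Z:Z:Z
[19] Z:Z:Z::Z:Z::Z::Z:Z:Z:
[20] :Z:Z:Z::Z:Z::Z::Z:Z:Z
[21] Z:Z:Z:Z::Z:Z::Z::Z:Z:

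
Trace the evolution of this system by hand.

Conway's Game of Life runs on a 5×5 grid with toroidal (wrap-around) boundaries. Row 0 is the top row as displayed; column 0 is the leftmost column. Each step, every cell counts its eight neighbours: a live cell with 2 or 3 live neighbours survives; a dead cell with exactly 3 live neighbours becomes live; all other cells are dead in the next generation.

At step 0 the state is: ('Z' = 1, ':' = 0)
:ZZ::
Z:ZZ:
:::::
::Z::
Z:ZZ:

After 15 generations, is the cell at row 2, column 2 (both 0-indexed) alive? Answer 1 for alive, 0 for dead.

1

[0] :ZZ::
Z:ZZ:
:::::
::Z::
Z:ZZ:
[1] Z::::
::ZZ:
:ZZZ:
:ZZZ:
:::Z:
[2] ::ZZZ
:::ZZ
::::Z
:Z::Z
:Z:ZZ
[3] :::::
Z:Z::
::::Z
::Z:Z
:Z:::
[4] :Z:::
:::::
ZZ::Z
Z::Z:
:::::
[5] :::::
:Z:::
ZZ::Z
ZZ:::
:::::
[6] :::::
:Z:::
::Z:Z
:Z::Z
:::::
[7] :::::
:::::
:ZZZ:
Z::Z:
:::::
[8] :::::
::Z::
:ZZZZ
:Z:ZZ
:::::
[9] :::::
:ZZ::
:Z::Z
:Z::Z
:::::
[10] :::::
ZZZ::
:Z:Z:
:::::
:::::
[11] :Z:::
ZZZ::
ZZ:::
:::::
:::::
[12] ZZZ::
::Z::
Z:Z::
:::::
:::::
[13] :ZZ::
Z:ZZ:
:Z:::
:::::
:Z:::
[14] Z::Z:
Z::Z:
:ZZ::
:::::
:ZZ::
[15] Z::Z:
Z::Z:
:ZZ::
:::::
:ZZ::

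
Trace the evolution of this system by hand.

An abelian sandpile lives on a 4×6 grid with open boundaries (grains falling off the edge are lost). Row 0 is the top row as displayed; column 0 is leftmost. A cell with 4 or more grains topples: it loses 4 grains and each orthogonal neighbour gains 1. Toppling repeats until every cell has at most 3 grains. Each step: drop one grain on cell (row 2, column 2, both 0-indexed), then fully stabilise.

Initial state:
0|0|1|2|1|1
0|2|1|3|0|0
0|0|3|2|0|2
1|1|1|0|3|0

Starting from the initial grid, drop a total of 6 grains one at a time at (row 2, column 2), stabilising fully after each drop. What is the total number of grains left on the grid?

0) 0|0|1|2|1|1
0|2|1|3|0|0
0|0|3|2|0|2
1|1|1|0|3|0
1) 0|0|1|2|1|1
0|2|2|3|0|0
0|1|0|3|0|2
1|1|2|0|3|0
2) 0|0|1|2|1|1
0|2|2|3|0|0
0|1|1|3|0|2
1|1|2|0|3|0
3) 0|0|1|2|1|1
0|2|2|3|0|0
0|1|2|3|0|2
1|1|2|0|3|0
4) 0|0|1|2|1|1
0|2|2|3|0|0
0|1|3|3|0|2
1|1|2|0|3|0
5) 0|0|2|3|1|1
0|3|0|1|1|0
0|2|2|1|1|2
1|1|3|1|3|0
6) 0|0|2|3|1|1
0|3|0|1|1|0
0|2|3|1|1|2
1|1|3|1|3|0

30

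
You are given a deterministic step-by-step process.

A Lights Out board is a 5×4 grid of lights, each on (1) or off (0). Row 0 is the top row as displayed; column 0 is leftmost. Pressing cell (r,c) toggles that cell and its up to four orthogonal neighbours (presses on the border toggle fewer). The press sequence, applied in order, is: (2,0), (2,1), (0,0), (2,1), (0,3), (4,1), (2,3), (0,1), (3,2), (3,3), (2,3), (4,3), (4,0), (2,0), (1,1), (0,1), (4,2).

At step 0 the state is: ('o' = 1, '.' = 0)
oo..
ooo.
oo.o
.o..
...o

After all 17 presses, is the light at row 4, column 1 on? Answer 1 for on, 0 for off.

1

k=0  oo..
ooo.
oo.o
.o..
...o
k=1  oo..
.oo.
...o
oo..
...o
k=2  oo..
..o.
oooo
o...
...o
k=3  ....
o.o.
oooo
o...
...o
k=4  ....
ooo.
...o
oo..
...o
k=5  ..oo
oooo
...o
oo..
...o
k=6  ..oo
oooo
...o
o...
oooo
k=7  ..oo
ooo.
..o.
o..o
oooo
k=8  oo.o
o.o.
..o.
o..o
oooo
k=9  oo.o
o.o.
....
ooo.
oo.o
k=10  oo.o
o.o.
...o
oo.o
oo..
k=11  oo.o
o.oo
..o.
oo..
oo..
k=12  oo.o
o.oo
..o.
oo.o
oooo
k=13  oo.o
o.oo
..o.
.o.o
..oo
k=14  oo.o
..oo
ooo.
oo.o
..oo
k=15  o..o
oo.o
o.o.
oo.o
..oo
k=16  .ooo
o..o
o.o.
oo.o
..oo
k=17  .ooo
o..o
o.o.
oooo
.o..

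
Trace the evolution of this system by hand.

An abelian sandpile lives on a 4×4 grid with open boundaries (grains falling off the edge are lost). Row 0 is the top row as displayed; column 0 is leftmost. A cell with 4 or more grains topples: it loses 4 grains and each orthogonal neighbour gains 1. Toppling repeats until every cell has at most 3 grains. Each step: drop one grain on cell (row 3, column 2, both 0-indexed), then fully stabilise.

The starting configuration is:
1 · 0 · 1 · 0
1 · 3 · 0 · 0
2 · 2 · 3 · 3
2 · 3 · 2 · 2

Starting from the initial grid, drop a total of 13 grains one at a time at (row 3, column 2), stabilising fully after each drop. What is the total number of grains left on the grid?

23

gen 0: 1 · 0 · 1 · 0
1 · 3 · 0 · 0
2 · 2 · 3 · 3
2 · 3 · 2 · 2
gen 1: 1 · 0 · 1 · 0
1 · 3 · 0 · 0
2 · 2 · 3 · 3
2 · 3 · 3 · 2
gen 2: 1 · 1 · 1 · 0
2 · 0 · 2 · 1
3 · 1 · 2 · 1
3 · 1 · 3 · 0
gen 3: 1 · 1 · 1 · 0
2 · 0 · 2 · 1
3 · 1 · 3 · 1
3 · 2 · 0 · 1
gen 4: 1 · 1 · 1 · 0
2 · 0 · 2 · 1
3 · 1 · 3 · 1
3 · 2 · 1 · 1
gen 5: 1 · 1 · 1 · 0
2 · 0 · 2 · 1
3 · 1 · 3 · 1
3 · 2 · 2 · 1
gen 6: 1 · 1 · 1 · 0
2 · 0 · 2 · 1
3 · 1 · 3 · 1
3 · 2 · 3 · 1
gen 7: 1 · 1 · 1 · 0
2 · 0 · 3 · 1
3 · 2 · 0 · 2
3 · 3 · 1 · 2
gen 8: 1 · 1 · 1 · 0
2 · 0 · 3 · 1
3 · 2 · 0 · 2
3 · 3 · 2 · 2
gen 9: 1 · 1 · 1 · 0
2 · 0 · 3 · 1
3 · 2 · 0 · 2
3 · 3 · 3 · 2
gen 10: 1 · 1 · 1 · 0
3 · 1 · 3 · 1
1 · 0 · 2 · 2
1 · 2 · 1 · 3
gen 11: 1 · 1 · 1 · 0
3 · 1 · 3 · 1
1 · 0 · 2 · 2
1 · 2 · 2 · 3
gen 12: 1 · 1 · 1 · 0
3 · 1 · 3 · 1
1 · 0 · 2 · 2
1 · 2 · 3 · 3
gen 13: 1 · 1 · 1 · 0
3 · 1 · 3 · 1
1 · 0 · 3 · 3
1 · 3 · 1 · 0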